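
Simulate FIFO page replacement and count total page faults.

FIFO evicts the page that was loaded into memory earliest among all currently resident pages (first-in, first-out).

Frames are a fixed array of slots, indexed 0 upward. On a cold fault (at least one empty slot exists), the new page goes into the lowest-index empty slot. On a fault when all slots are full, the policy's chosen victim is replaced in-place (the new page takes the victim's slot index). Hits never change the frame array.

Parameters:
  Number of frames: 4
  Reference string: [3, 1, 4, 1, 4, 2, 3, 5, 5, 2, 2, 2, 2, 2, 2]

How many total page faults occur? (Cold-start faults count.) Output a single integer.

Answer: 5

Derivation:
Step 0: ref 3 → FAULT, frames=[3,-,-,-]
Step 1: ref 1 → FAULT, frames=[3,1,-,-]
Step 2: ref 4 → FAULT, frames=[3,1,4,-]
Step 3: ref 1 → HIT, frames=[3,1,4,-]
Step 4: ref 4 → HIT, frames=[3,1,4,-]
Step 5: ref 2 → FAULT, frames=[3,1,4,2]
Step 6: ref 3 → HIT, frames=[3,1,4,2]
Step 7: ref 5 → FAULT (evict 3), frames=[5,1,4,2]
Step 8: ref 5 → HIT, frames=[5,1,4,2]
Step 9: ref 2 → HIT, frames=[5,1,4,2]
Step 10: ref 2 → HIT, frames=[5,1,4,2]
Step 11: ref 2 → HIT, frames=[5,1,4,2]
Step 12: ref 2 → HIT, frames=[5,1,4,2]
Step 13: ref 2 → HIT, frames=[5,1,4,2]
Step 14: ref 2 → HIT, frames=[5,1,4,2]
Total faults: 5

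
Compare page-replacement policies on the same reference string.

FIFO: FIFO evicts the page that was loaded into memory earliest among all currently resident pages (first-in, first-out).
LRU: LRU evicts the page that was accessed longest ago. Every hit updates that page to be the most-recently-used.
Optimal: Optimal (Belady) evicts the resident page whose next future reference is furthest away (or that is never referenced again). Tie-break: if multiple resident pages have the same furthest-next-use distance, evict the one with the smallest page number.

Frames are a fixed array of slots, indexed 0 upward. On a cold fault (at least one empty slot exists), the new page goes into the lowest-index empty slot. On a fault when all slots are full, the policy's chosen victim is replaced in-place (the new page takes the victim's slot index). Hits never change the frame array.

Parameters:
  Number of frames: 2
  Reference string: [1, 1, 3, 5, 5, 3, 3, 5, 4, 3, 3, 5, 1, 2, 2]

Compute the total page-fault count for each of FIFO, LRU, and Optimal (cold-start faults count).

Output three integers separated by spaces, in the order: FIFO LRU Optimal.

Answer: 8 8 7

Derivation:
--- FIFO ---
  step 0: ref 1 -> FAULT, frames=[1,-] (faults so far: 1)
  step 1: ref 1 -> HIT, frames=[1,-] (faults so far: 1)
  step 2: ref 3 -> FAULT, frames=[1,3] (faults so far: 2)
  step 3: ref 5 -> FAULT, evict 1, frames=[5,3] (faults so far: 3)
  step 4: ref 5 -> HIT, frames=[5,3] (faults so far: 3)
  step 5: ref 3 -> HIT, frames=[5,3] (faults so far: 3)
  step 6: ref 3 -> HIT, frames=[5,3] (faults so far: 3)
  step 7: ref 5 -> HIT, frames=[5,3] (faults so far: 3)
  step 8: ref 4 -> FAULT, evict 3, frames=[5,4] (faults so far: 4)
  step 9: ref 3 -> FAULT, evict 5, frames=[3,4] (faults so far: 5)
  step 10: ref 3 -> HIT, frames=[3,4] (faults so far: 5)
  step 11: ref 5 -> FAULT, evict 4, frames=[3,5] (faults so far: 6)
  step 12: ref 1 -> FAULT, evict 3, frames=[1,5] (faults so far: 7)
  step 13: ref 2 -> FAULT, evict 5, frames=[1,2] (faults so far: 8)
  step 14: ref 2 -> HIT, frames=[1,2] (faults so far: 8)
  FIFO total faults: 8
--- LRU ---
  step 0: ref 1 -> FAULT, frames=[1,-] (faults so far: 1)
  step 1: ref 1 -> HIT, frames=[1,-] (faults so far: 1)
  step 2: ref 3 -> FAULT, frames=[1,3] (faults so far: 2)
  step 3: ref 5 -> FAULT, evict 1, frames=[5,3] (faults so far: 3)
  step 4: ref 5 -> HIT, frames=[5,3] (faults so far: 3)
  step 5: ref 3 -> HIT, frames=[5,3] (faults so far: 3)
  step 6: ref 3 -> HIT, frames=[5,3] (faults so far: 3)
  step 7: ref 5 -> HIT, frames=[5,3] (faults so far: 3)
  step 8: ref 4 -> FAULT, evict 3, frames=[5,4] (faults so far: 4)
  step 9: ref 3 -> FAULT, evict 5, frames=[3,4] (faults so far: 5)
  step 10: ref 3 -> HIT, frames=[3,4] (faults so far: 5)
  step 11: ref 5 -> FAULT, evict 4, frames=[3,5] (faults so far: 6)
  step 12: ref 1 -> FAULT, evict 3, frames=[1,5] (faults so far: 7)
  step 13: ref 2 -> FAULT, evict 5, frames=[1,2] (faults so far: 8)
  step 14: ref 2 -> HIT, frames=[1,2] (faults so far: 8)
  LRU total faults: 8
--- Optimal ---
  step 0: ref 1 -> FAULT, frames=[1,-] (faults so far: 1)
  step 1: ref 1 -> HIT, frames=[1,-] (faults so far: 1)
  step 2: ref 3 -> FAULT, frames=[1,3] (faults so far: 2)
  step 3: ref 5 -> FAULT, evict 1, frames=[5,3] (faults so far: 3)
  step 4: ref 5 -> HIT, frames=[5,3] (faults so far: 3)
  step 5: ref 3 -> HIT, frames=[5,3] (faults so far: 3)
  step 6: ref 3 -> HIT, frames=[5,3] (faults so far: 3)
  step 7: ref 5 -> HIT, frames=[5,3] (faults so far: 3)
  step 8: ref 4 -> FAULT, evict 5, frames=[4,3] (faults so far: 4)
  step 9: ref 3 -> HIT, frames=[4,3] (faults so far: 4)
  step 10: ref 3 -> HIT, frames=[4,3] (faults so far: 4)
  step 11: ref 5 -> FAULT, evict 3, frames=[4,5] (faults so far: 5)
  step 12: ref 1 -> FAULT, evict 4, frames=[1,5] (faults so far: 6)
  step 13: ref 2 -> FAULT, evict 1, frames=[2,5] (faults so far: 7)
  step 14: ref 2 -> HIT, frames=[2,5] (faults so far: 7)
  Optimal total faults: 7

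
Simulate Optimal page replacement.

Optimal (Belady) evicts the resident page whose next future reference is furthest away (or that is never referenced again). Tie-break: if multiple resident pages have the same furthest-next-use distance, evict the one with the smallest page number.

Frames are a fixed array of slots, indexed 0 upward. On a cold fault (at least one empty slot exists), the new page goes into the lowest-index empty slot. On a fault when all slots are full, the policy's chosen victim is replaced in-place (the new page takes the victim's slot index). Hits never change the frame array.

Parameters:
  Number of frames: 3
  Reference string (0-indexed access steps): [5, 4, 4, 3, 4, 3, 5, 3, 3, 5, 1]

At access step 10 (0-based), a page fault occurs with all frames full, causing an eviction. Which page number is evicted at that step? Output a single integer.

Answer: 3

Derivation:
Step 0: ref 5 -> FAULT, frames=[5,-,-]
Step 1: ref 4 -> FAULT, frames=[5,4,-]
Step 2: ref 4 -> HIT, frames=[5,4,-]
Step 3: ref 3 -> FAULT, frames=[5,4,3]
Step 4: ref 4 -> HIT, frames=[5,4,3]
Step 5: ref 3 -> HIT, frames=[5,4,3]
Step 6: ref 5 -> HIT, frames=[5,4,3]
Step 7: ref 3 -> HIT, frames=[5,4,3]
Step 8: ref 3 -> HIT, frames=[5,4,3]
Step 9: ref 5 -> HIT, frames=[5,4,3]
Step 10: ref 1 -> FAULT, evict 3, frames=[5,4,1]
At step 10: evicted page 3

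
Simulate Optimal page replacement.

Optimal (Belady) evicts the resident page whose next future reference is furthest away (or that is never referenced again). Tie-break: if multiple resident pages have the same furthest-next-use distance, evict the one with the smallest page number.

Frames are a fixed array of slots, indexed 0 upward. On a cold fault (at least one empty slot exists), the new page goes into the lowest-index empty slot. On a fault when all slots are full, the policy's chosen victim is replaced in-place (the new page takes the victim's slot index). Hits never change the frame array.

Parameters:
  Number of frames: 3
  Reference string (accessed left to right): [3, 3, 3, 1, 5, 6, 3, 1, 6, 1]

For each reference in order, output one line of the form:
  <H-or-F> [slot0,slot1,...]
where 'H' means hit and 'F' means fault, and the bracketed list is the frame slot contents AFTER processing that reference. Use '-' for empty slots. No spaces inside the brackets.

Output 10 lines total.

F [3,-,-]
H [3,-,-]
H [3,-,-]
F [3,1,-]
F [3,1,5]
F [3,1,6]
H [3,1,6]
H [3,1,6]
H [3,1,6]
H [3,1,6]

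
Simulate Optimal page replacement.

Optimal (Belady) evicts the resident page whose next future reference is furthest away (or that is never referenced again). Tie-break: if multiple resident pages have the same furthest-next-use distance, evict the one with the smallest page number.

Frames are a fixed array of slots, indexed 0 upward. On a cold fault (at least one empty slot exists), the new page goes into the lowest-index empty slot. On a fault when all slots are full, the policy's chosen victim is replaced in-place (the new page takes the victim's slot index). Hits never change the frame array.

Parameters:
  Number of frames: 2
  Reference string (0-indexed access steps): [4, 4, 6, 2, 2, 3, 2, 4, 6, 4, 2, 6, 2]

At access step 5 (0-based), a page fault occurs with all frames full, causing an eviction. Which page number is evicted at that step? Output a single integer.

Step 0: ref 4 -> FAULT, frames=[4,-]
Step 1: ref 4 -> HIT, frames=[4,-]
Step 2: ref 6 -> FAULT, frames=[4,6]
Step 3: ref 2 -> FAULT, evict 6, frames=[4,2]
Step 4: ref 2 -> HIT, frames=[4,2]
Step 5: ref 3 -> FAULT, evict 4, frames=[3,2]
At step 5: evicted page 4

Answer: 4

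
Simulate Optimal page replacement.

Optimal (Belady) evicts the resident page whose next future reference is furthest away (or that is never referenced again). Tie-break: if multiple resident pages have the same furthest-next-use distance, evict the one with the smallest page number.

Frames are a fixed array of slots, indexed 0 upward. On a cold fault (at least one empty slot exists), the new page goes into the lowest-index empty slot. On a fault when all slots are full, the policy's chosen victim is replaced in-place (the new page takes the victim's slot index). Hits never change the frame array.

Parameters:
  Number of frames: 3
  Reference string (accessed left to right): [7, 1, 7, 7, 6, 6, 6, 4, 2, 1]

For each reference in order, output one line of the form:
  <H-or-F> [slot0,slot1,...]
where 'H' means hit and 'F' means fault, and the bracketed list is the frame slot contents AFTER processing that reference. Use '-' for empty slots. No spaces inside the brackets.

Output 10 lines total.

F [7,-,-]
F [7,1,-]
H [7,1,-]
H [7,1,-]
F [7,1,6]
H [7,1,6]
H [7,1,6]
F [7,1,4]
F [7,1,2]
H [7,1,2]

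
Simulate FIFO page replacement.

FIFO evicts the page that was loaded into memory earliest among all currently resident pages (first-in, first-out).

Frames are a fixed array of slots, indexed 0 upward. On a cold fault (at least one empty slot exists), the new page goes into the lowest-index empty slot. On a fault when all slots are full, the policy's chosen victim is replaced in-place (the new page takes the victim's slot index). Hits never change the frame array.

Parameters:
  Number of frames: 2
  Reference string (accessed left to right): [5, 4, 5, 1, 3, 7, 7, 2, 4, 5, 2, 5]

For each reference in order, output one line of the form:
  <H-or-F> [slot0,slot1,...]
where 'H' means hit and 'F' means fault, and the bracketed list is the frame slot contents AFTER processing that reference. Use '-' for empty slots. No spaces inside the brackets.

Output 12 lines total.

F [5,-]
F [5,4]
H [5,4]
F [1,4]
F [1,3]
F [7,3]
H [7,3]
F [7,2]
F [4,2]
F [4,5]
F [2,5]
H [2,5]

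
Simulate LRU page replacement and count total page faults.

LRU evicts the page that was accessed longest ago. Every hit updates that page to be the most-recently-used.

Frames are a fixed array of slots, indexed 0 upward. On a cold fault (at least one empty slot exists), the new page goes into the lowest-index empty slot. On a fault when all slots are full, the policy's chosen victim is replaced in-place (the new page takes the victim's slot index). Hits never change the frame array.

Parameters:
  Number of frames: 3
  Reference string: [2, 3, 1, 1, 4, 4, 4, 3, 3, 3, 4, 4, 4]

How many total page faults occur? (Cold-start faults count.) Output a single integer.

Step 0: ref 2 → FAULT, frames=[2,-,-]
Step 1: ref 3 → FAULT, frames=[2,3,-]
Step 2: ref 1 → FAULT, frames=[2,3,1]
Step 3: ref 1 → HIT, frames=[2,3,1]
Step 4: ref 4 → FAULT (evict 2), frames=[4,3,1]
Step 5: ref 4 → HIT, frames=[4,3,1]
Step 6: ref 4 → HIT, frames=[4,3,1]
Step 7: ref 3 → HIT, frames=[4,3,1]
Step 8: ref 3 → HIT, frames=[4,3,1]
Step 9: ref 3 → HIT, frames=[4,3,1]
Step 10: ref 4 → HIT, frames=[4,3,1]
Step 11: ref 4 → HIT, frames=[4,3,1]
Step 12: ref 4 → HIT, frames=[4,3,1]
Total faults: 4

Answer: 4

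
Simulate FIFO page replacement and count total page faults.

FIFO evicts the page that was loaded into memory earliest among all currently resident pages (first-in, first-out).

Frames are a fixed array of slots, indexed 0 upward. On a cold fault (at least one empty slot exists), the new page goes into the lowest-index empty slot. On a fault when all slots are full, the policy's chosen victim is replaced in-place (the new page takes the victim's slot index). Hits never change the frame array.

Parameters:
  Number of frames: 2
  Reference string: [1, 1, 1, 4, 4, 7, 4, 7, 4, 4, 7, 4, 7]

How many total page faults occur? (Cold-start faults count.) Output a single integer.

Step 0: ref 1 → FAULT, frames=[1,-]
Step 1: ref 1 → HIT, frames=[1,-]
Step 2: ref 1 → HIT, frames=[1,-]
Step 3: ref 4 → FAULT, frames=[1,4]
Step 4: ref 4 → HIT, frames=[1,4]
Step 5: ref 7 → FAULT (evict 1), frames=[7,4]
Step 6: ref 4 → HIT, frames=[7,4]
Step 7: ref 7 → HIT, frames=[7,4]
Step 8: ref 4 → HIT, frames=[7,4]
Step 9: ref 4 → HIT, frames=[7,4]
Step 10: ref 7 → HIT, frames=[7,4]
Step 11: ref 4 → HIT, frames=[7,4]
Step 12: ref 7 → HIT, frames=[7,4]
Total faults: 3

Answer: 3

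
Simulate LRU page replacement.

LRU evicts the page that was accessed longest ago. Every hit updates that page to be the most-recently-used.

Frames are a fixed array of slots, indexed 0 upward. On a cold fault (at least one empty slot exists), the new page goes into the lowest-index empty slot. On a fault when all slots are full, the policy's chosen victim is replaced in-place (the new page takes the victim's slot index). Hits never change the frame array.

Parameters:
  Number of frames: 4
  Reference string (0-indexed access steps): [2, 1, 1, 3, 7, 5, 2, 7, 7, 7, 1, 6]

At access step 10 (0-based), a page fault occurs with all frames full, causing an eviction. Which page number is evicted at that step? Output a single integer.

Answer: 3

Derivation:
Step 0: ref 2 -> FAULT, frames=[2,-,-,-]
Step 1: ref 1 -> FAULT, frames=[2,1,-,-]
Step 2: ref 1 -> HIT, frames=[2,1,-,-]
Step 3: ref 3 -> FAULT, frames=[2,1,3,-]
Step 4: ref 7 -> FAULT, frames=[2,1,3,7]
Step 5: ref 5 -> FAULT, evict 2, frames=[5,1,3,7]
Step 6: ref 2 -> FAULT, evict 1, frames=[5,2,3,7]
Step 7: ref 7 -> HIT, frames=[5,2,3,7]
Step 8: ref 7 -> HIT, frames=[5,2,3,7]
Step 9: ref 7 -> HIT, frames=[5,2,3,7]
Step 10: ref 1 -> FAULT, evict 3, frames=[5,2,1,7]
At step 10: evicted page 3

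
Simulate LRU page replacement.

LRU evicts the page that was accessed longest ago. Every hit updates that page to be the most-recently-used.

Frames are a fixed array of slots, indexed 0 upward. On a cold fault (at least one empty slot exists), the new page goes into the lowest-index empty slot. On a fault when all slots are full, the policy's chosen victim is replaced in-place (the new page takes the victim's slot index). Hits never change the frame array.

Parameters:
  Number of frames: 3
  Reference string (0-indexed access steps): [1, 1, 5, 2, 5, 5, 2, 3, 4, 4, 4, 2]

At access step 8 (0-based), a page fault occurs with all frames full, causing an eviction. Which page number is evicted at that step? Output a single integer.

Step 0: ref 1 -> FAULT, frames=[1,-,-]
Step 1: ref 1 -> HIT, frames=[1,-,-]
Step 2: ref 5 -> FAULT, frames=[1,5,-]
Step 3: ref 2 -> FAULT, frames=[1,5,2]
Step 4: ref 5 -> HIT, frames=[1,5,2]
Step 5: ref 5 -> HIT, frames=[1,5,2]
Step 6: ref 2 -> HIT, frames=[1,5,2]
Step 7: ref 3 -> FAULT, evict 1, frames=[3,5,2]
Step 8: ref 4 -> FAULT, evict 5, frames=[3,4,2]
At step 8: evicted page 5

Answer: 5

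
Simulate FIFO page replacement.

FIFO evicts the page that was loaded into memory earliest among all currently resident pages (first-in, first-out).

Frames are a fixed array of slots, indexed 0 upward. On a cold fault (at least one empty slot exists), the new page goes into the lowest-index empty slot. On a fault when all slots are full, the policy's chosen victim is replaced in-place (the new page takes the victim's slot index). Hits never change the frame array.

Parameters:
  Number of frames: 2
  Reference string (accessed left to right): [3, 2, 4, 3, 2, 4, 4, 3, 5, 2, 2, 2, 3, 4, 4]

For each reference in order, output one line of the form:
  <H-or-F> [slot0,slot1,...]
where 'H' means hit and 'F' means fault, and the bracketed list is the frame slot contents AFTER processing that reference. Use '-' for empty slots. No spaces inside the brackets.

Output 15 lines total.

F [3,-]
F [3,2]
F [4,2]
F [4,3]
F [2,3]
F [2,4]
H [2,4]
F [3,4]
F [3,5]
F [2,5]
H [2,5]
H [2,5]
F [2,3]
F [4,3]
H [4,3]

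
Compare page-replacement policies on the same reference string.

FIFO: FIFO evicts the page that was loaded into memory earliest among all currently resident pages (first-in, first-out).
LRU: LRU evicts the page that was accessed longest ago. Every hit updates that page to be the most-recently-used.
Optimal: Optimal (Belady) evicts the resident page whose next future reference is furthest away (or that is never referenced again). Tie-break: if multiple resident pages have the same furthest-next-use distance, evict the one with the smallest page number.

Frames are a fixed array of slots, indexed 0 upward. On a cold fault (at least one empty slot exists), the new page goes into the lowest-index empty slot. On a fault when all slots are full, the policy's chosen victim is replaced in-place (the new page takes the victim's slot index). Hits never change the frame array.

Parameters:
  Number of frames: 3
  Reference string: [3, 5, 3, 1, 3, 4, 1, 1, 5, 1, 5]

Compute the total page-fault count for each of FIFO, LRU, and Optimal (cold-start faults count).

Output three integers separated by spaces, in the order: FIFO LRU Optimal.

--- FIFO ---
  step 0: ref 3 -> FAULT, frames=[3,-,-] (faults so far: 1)
  step 1: ref 5 -> FAULT, frames=[3,5,-] (faults so far: 2)
  step 2: ref 3 -> HIT, frames=[3,5,-] (faults so far: 2)
  step 3: ref 1 -> FAULT, frames=[3,5,1] (faults so far: 3)
  step 4: ref 3 -> HIT, frames=[3,5,1] (faults so far: 3)
  step 5: ref 4 -> FAULT, evict 3, frames=[4,5,1] (faults so far: 4)
  step 6: ref 1 -> HIT, frames=[4,5,1] (faults so far: 4)
  step 7: ref 1 -> HIT, frames=[4,5,1] (faults so far: 4)
  step 8: ref 5 -> HIT, frames=[4,5,1] (faults so far: 4)
  step 9: ref 1 -> HIT, frames=[4,5,1] (faults so far: 4)
  step 10: ref 5 -> HIT, frames=[4,5,1] (faults so far: 4)
  FIFO total faults: 4
--- LRU ---
  step 0: ref 3 -> FAULT, frames=[3,-,-] (faults so far: 1)
  step 1: ref 5 -> FAULT, frames=[3,5,-] (faults so far: 2)
  step 2: ref 3 -> HIT, frames=[3,5,-] (faults so far: 2)
  step 3: ref 1 -> FAULT, frames=[3,5,1] (faults so far: 3)
  step 4: ref 3 -> HIT, frames=[3,5,1] (faults so far: 3)
  step 5: ref 4 -> FAULT, evict 5, frames=[3,4,1] (faults so far: 4)
  step 6: ref 1 -> HIT, frames=[3,4,1] (faults so far: 4)
  step 7: ref 1 -> HIT, frames=[3,4,1] (faults so far: 4)
  step 8: ref 5 -> FAULT, evict 3, frames=[5,4,1] (faults so far: 5)
  step 9: ref 1 -> HIT, frames=[5,4,1] (faults so far: 5)
  step 10: ref 5 -> HIT, frames=[5,4,1] (faults so far: 5)
  LRU total faults: 5
--- Optimal ---
  step 0: ref 3 -> FAULT, frames=[3,-,-] (faults so far: 1)
  step 1: ref 5 -> FAULT, frames=[3,5,-] (faults so far: 2)
  step 2: ref 3 -> HIT, frames=[3,5,-] (faults so far: 2)
  step 3: ref 1 -> FAULT, frames=[3,5,1] (faults so far: 3)
  step 4: ref 3 -> HIT, frames=[3,5,1] (faults so far: 3)
  step 5: ref 4 -> FAULT, evict 3, frames=[4,5,1] (faults so far: 4)
  step 6: ref 1 -> HIT, frames=[4,5,1] (faults so far: 4)
  step 7: ref 1 -> HIT, frames=[4,5,1] (faults so far: 4)
  step 8: ref 5 -> HIT, frames=[4,5,1] (faults so far: 4)
  step 9: ref 1 -> HIT, frames=[4,5,1] (faults so far: 4)
  step 10: ref 5 -> HIT, frames=[4,5,1] (faults so far: 4)
  Optimal total faults: 4

Answer: 4 5 4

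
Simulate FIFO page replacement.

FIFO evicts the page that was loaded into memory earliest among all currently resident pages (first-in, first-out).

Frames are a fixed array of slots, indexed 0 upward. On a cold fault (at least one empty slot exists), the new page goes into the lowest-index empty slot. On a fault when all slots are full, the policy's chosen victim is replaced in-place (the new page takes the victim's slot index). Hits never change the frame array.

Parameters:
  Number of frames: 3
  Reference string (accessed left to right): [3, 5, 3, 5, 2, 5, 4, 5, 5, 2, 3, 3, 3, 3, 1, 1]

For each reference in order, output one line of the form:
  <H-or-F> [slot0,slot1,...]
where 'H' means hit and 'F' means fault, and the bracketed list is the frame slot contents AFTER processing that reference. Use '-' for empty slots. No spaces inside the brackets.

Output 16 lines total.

F [3,-,-]
F [3,5,-]
H [3,5,-]
H [3,5,-]
F [3,5,2]
H [3,5,2]
F [4,5,2]
H [4,5,2]
H [4,5,2]
H [4,5,2]
F [4,3,2]
H [4,3,2]
H [4,3,2]
H [4,3,2]
F [4,3,1]
H [4,3,1]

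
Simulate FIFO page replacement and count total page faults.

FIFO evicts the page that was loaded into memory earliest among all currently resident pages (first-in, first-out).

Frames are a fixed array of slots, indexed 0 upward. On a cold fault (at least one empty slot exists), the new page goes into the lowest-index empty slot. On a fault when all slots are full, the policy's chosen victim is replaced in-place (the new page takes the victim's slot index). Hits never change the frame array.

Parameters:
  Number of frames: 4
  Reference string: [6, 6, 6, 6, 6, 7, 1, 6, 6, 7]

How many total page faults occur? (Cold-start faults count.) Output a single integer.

Step 0: ref 6 → FAULT, frames=[6,-,-,-]
Step 1: ref 6 → HIT, frames=[6,-,-,-]
Step 2: ref 6 → HIT, frames=[6,-,-,-]
Step 3: ref 6 → HIT, frames=[6,-,-,-]
Step 4: ref 6 → HIT, frames=[6,-,-,-]
Step 5: ref 7 → FAULT, frames=[6,7,-,-]
Step 6: ref 1 → FAULT, frames=[6,7,1,-]
Step 7: ref 6 → HIT, frames=[6,7,1,-]
Step 8: ref 6 → HIT, frames=[6,7,1,-]
Step 9: ref 7 → HIT, frames=[6,7,1,-]
Total faults: 3

Answer: 3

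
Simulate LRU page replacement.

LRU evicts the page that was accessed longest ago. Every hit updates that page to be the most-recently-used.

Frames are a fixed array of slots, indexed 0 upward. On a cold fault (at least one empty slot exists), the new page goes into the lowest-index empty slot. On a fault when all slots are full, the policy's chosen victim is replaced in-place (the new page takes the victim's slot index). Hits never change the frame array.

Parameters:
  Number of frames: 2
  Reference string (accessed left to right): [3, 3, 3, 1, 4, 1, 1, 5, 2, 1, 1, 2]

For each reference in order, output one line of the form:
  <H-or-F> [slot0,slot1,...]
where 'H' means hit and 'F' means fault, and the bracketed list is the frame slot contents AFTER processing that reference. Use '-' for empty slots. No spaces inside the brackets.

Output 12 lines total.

F [3,-]
H [3,-]
H [3,-]
F [3,1]
F [4,1]
H [4,1]
H [4,1]
F [5,1]
F [5,2]
F [1,2]
H [1,2]
H [1,2]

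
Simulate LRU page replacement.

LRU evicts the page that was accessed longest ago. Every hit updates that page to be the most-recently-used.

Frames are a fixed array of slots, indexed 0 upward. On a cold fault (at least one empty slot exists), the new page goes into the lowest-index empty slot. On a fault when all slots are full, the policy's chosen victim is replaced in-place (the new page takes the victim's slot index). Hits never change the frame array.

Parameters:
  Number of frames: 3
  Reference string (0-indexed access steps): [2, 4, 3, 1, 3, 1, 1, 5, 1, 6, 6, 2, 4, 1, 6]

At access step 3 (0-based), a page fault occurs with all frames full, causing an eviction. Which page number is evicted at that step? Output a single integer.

Step 0: ref 2 -> FAULT, frames=[2,-,-]
Step 1: ref 4 -> FAULT, frames=[2,4,-]
Step 2: ref 3 -> FAULT, frames=[2,4,3]
Step 3: ref 1 -> FAULT, evict 2, frames=[1,4,3]
At step 3: evicted page 2

Answer: 2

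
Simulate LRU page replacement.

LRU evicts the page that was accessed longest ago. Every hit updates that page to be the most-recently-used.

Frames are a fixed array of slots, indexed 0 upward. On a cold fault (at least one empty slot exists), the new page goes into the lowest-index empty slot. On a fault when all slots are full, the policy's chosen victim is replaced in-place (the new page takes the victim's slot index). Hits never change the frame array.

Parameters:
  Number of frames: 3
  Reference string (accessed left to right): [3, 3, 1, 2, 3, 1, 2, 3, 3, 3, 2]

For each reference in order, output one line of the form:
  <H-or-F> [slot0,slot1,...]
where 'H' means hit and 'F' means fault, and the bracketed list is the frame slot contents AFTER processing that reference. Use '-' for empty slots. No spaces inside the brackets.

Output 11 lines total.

F [3,-,-]
H [3,-,-]
F [3,1,-]
F [3,1,2]
H [3,1,2]
H [3,1,2]
H [3,1,2]
H [3,1,2]
H [3,1,2]
H [3,1,2]
H [3,1,2]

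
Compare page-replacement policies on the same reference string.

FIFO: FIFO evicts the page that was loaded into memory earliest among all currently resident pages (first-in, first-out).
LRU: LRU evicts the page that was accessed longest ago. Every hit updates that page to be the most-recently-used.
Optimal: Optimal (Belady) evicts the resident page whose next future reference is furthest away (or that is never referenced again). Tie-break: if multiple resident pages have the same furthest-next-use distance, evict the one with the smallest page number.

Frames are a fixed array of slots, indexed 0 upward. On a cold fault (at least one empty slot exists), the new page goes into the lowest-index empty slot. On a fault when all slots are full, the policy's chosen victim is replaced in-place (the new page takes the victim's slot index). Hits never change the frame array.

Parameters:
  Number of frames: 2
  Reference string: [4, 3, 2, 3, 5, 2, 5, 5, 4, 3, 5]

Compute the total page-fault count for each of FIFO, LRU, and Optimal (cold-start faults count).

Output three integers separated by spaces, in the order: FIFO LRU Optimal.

Answer: 7 8 6

Derivation:
--- FIFO ---
  step 0: ref 4 -> FAULT, frames=[4,-] (faults so far: 1)
  step 1: ref 3 -> FAULT, frames=[4,3] (faults so far: 2)
  step 2: ref 2 -> FAULT, evict 4, frames=[2,3] (faults so far: 3)
  step 3: ref 3 -> HIT, frames=[2,3] (faults so far: 3)
  step 4: ref 5 -> FAULT, evict 3, frames=[2,5] (faults so far: 4)
  step 5: ref 2 -> HIT, frames=[2,5] (faults so far: 4)
  step 6: ref 5 -> HIT, frames=[2,5] (faults so far: 4)
  step 7: ref 5 -> HIT, frames=[2,5] (faults so far: 4)
  step 8: ref 4 -> FAULT, evict 2, frames=[4,5] (faults so far: 5)
  step 9: ref 3 -> FAULT, evict 5, frames=[4,3] (faults so far: 6)
  step 10: ref 5 -> FAULT, evict 4, frames=[5,3] (faults so far: 7)
  FIFO total faults: 7
--- LRU ---
  step 0: ref 4 -> FAULT, frames=[4,-] (faults so far: 1)
  step 1: ref 3 -> FAULT, frames=[4,3] (faults so far: 2)
  step 2: ref 2 -> FAULT, evict 4, frames=[2,3] (faults so far: 3)
  step 3: ref 3 -> HIT, frames=[2,3] (faults so far: 3)
  step 4: ref 5 -> FAULT, evict 2, frames=[5,3] (faults so far: 4)
  step 5: ref 2 -> FAULT, evict 3, frames=[5,2] (faults so far: 5)
  step 6: ref 5 -> HIT, frames=[5,2] (faults so far: 5)
  step 7: ref 5 -> HIT, frames=[5,2] (faults so far: 5)
  step 8: ref 4 -> FAULT, evict 2, frames=[5,4] (faults so far: 6)
  step 9: ref 3 -> FAULT, evict 5, frames=[3,4] (faults so far: 7)
  step 10: ref 5 -> FAULT, evict 4, frames=[3,5] (faults so far: 8)
  LRU total faults: 8
--- Optimal ---
  step 0: ref 4 -> FAULT, frames=[4,-] (faults so far: 1)
  step 1: ref 3 -> FAULT, frames=[4,3] (faults so far: 2)
  step 2: ref 2 -> FAULT, evict 4, frames=[2,3] (faults so far: 3)
  step 3: ref 3 -> HIT, frames=[2,3] (faults so far: 3)
  step 4: ref 5 -> FAULT, evict 3, frames=[2,5] (faults so far: 4)
  step 5: ref 2 -> HIT, frames=[2,5] (faults so far: 4)
  step 6: ref 5 -> HIT, frames=[2,5] (faults so far: 4)
  step 7: ref 5 -> HIT, frames=[2,5] (faults so far: 4)
  step 8: ref 4 -> FAULT, evict 2, frames=[4,5] (faults so far: 5)
  step 9: ref 3 -> FAULT, evict 4, frames=[3,5] (faults so far: 6)
  step 10: ref 5 -> HIT, frames=[3,5] (faults so far: 6)
  Optimal total faults: 6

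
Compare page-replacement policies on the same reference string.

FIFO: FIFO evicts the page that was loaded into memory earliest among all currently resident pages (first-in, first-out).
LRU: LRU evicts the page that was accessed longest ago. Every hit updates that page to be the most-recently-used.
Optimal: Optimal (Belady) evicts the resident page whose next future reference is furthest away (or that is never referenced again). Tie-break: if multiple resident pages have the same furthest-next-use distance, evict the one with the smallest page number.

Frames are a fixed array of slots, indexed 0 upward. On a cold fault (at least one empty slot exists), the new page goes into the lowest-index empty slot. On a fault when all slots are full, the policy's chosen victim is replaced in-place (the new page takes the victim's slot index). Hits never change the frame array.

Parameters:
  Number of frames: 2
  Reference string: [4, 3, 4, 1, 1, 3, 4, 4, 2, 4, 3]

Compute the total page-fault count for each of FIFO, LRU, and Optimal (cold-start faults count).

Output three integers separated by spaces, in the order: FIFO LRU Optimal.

--- FIFO ---
  step 0: ref 4 -> FAULT, frames=[4,-] (faults so far: 1)
  step 1: ref 3 -> FAULT, frames=[4,3] (faults so far: 2)
  step 2: ref 4 -> HIT, frames=[4,3] (faults so far: 2)
  step 3: ref 1 -> FAULT, evict 4, frames=[1,3] (faults so far: 3)
  step 4: ref 1 -> HIT, frames=[1,3] (faults so far: 3)
  step 5: ref 3 -> HIT, frames=[1,3] (faults so far: 3)
  step 6: ref 4 -> FAULT, evict 3, frames=[1,4] (faults so far: 4)
  step 7: ref 4 -> HIT, frames=[1,4] (faults so far: 4)
  step 8: ref 2 -> FAULT, evict 1, frames=[2,4] (faults so far: 5)
  step 9: ref 4 -> HIT, frames=[2,4] (faults so far: 5)
  step 10: ref 3 -> FAULT, evict 4, frames=[2,3] (faults so far: 6)
  FIFO total faults: 6
--- LRU ---
  step 0: ref 4 -> FAULT, frames=[4,-] (faults so far: 1)
  step 1: ref 3 -> FAULT, frames=[4,3] (faults so far: 2)
  step 2: ref 4 -> HIT, frames=[4,3] (faults so far: 2)
  step 3: ref 1 -> FAULT, evict 3, frames=[4,1] (faults so far: 3)
  step 4: ref 1 -> HIT, frames=[4,1] (faults so far: 3)
  step 5: ref 3 -> FAULT, evict 4, frames=[3,1] (faults so far: 4)
  step 6: ref 4 -> FAULT, evict 1, frames=[3,4] (faults so far: 5)
  step 7: ref 4 -> HIT, frames=[3,4] (faults so far: 5)
  step 8: ref 2 -> FAULT, evict 3, frames=[2,4] (faults so far: 6)
  step 9: ref 4 -> HIT, frames=[2,4] (faults so far: 6)
  step 10: ref 3 -> FAULT, evict 2, frames=[3,4] (faults so far: 7)
  LRU total faults: 7
--- Optimal ---
  step 0: ref 4 -> FAULT, frames=[4,-] (faults so far: 1)
  step 1: ref 3 -> FAULT, frames=[4,3] (faults so far: 2)
  step 2: ref 4 -> HIT, frames=[4,3] (faults so far: 2)
  step 3: ref 1 -> FAULT, evict 4, frames=[1,3] (faults so far: 3)
  step 4: ref 1 -> HIT, frames=[1,3] (faults so far: 3)
  step 5: ref 3 -> HIT, frames=[1,3] (faults so far: 3)
  step 6: ref 4 -> FAULT, evict 1, frames=[4,3] (faults so far: 4)
  step 7: ref 4 -> HIT, frames=[4,3] (faults so far: 4)
  step 8: ref 2 -> FAULT, evict 3, frames=[4,2] (faults so far: 5)
  step 9: ref 4 -> HIT, frames=[4,2] (faults so far: 5)
  step 10: ref 3 -> FAULT, evict 2, frames=[4,3] (faults so far: 6)
  Optimal total faults: 6

Answer: 6 7 6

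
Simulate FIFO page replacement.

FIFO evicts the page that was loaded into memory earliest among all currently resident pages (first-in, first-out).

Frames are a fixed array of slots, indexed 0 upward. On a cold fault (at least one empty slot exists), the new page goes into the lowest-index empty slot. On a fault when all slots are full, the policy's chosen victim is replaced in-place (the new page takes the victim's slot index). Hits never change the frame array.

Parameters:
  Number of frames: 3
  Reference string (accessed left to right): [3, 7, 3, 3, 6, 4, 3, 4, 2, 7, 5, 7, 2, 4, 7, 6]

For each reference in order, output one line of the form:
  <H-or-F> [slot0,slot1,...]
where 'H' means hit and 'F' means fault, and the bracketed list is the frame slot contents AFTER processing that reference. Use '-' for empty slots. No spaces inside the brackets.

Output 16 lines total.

F [3,-,-]
F [3,7,-]
H [3,7,-]
H [3,7,-]
F [3,7,6]
F [4,7,6]
F [4,3,6]
H [4,3,6]
F [4,3,2]
F [7,3,2]
F [7,5,2]
H [7,5,2]
H [7,5,2]
F [7,5,4]
H [7,5,4]
F [6,5,4]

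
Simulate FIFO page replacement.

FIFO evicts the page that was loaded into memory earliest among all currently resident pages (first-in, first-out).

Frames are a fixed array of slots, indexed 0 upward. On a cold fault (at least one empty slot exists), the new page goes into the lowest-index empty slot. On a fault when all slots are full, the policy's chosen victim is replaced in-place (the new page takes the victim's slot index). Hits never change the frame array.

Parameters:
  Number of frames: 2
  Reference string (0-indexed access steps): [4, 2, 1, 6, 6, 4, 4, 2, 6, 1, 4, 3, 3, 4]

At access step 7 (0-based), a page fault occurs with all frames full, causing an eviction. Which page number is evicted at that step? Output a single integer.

Step 0: ref 4 -> FAULT, frames=[4,-]
Step 1: ref 2 -> FAULT, frames=[4,2]
Step 2: ref 1 -> FAULT, evict 4, frames=[1,2]
Step 3: ref 6 -> FAULT, evict 2, frames=[1,6]
Step 4: ref 6 -> HIT, frames=[1,6]
Step 5: ref 4 -> FAULT, evict 1, frames=[4,6]
Step 6: ref 4 -> HIT, frames=[4,6]
Step 7: ref 2 -> FAULT, evict 6, frames=[4,2]
At step 7: evicted page 6

Answer: 6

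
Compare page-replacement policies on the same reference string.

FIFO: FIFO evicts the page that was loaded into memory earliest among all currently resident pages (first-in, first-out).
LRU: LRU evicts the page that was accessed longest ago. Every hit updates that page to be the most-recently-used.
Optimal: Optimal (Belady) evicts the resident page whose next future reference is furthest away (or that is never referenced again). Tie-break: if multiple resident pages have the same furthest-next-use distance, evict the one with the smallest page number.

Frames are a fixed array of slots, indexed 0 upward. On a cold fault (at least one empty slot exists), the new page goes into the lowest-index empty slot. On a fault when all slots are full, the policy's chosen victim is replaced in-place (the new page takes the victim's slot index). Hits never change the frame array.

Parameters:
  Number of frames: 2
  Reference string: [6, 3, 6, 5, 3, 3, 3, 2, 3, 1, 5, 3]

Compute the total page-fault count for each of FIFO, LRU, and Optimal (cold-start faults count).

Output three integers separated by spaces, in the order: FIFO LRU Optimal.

--- FIFO ---
  step 0: ref 6 -> FAULT, frames=[6,-] (faults so far: 1)
  step 1: ref 3 -> FAULT, frames=[6,3] (faults so far: 2)
  step 2: ref 6 -> HIT, frames=[6,3] (faults so far: 2)
  step 3: ref 5 -> FAULT, evict 6, frames=[5,3] (faults so far: 3)
  step 4: ref 3 -> HIT, frames=[5,3] (faults so far: 3)
  step 5: ref 3 -> HIT, frames=[5,3] (faults so far: 3)
  step 6: ref 3 -> HIT, frames=[5,3] (faults so far: 3)
  step 7: ref 2 -> FAULT, evict 3, frames=[5,2] (faults so far: 4)
  step 8: ref 3 -> FAULT, evict 5, frames=[3,2] (faults so far: 5)
  step 9: ref 1 -> FAULT, evict 2, frames=[3,1] (faults so far: 6)
  step 10: ref 5 -> FAULT, evict 3, frames=[5,1] (faults so far: 7)
  step 11: ref 3 -> FAULT, evict 1, frames=[5,3] (faults so far: 8)
  FIFO total faults: 8
--- LRU ---
  step 0: ref 6 -> FAULT, frames=[6,-] (faults so far: 1)
  step 1: ref 3 -> FAULT, frames=[6,3] (faults so far: 2)
  step 2: ref 6 -> HIT, frames=[6,3] (faults so far: 2)
  step 3: ref 5 -> FAULT, evict 3, frames=[6,5] (faults so far: 3)
  step 4: ref 3 -> FAULT, evict 6, frames=[3,5] (faults so far: 4)
  step 5: ref 3 -> HIT, frames=[3,5] (faults so far: 4)
  step 6: ref 3 -> HIT, frames=[3,5] (faults so far: 4)
  step 7: ref 2 -> FAULT, evict 5, frames=[3,2] (faults so far: 5)
  step 8: ref 3 -> HIT, frames=[3,2] (faults so far: 5)
  step 9: ref 1 -> FAULT, evict 2, frames=[3,1] (faults so far: 6)
  step 10: ref 5 -> FAULT, evict 3, frames=[5,1] (faults so far: 7)
  step 11: ref 3 -> FAULT, evict 1, frames=[5,3] (faults so far: 8)
  LRU total faults: 8
--- Optimal ---
  step 0: ref 6 -> FAULT, frames=[6,-] (faults so far: 1)
  step 1: ref 3 -> FAULT, frames=[6,3] (faults so far: 2)
  step 2: ref 6 -> HIT, frames=[6,3] (faults so far: 2)
  step 3: ref 5 -> FAULT, evict 6, frames=[5,3] (faults so far: 3)
  step 4: ref 3 -> HIT, frames=[5,3] (faults so far: 3)
  step 5: ref 3 -> HIT, frames=[5,3] (faults so far: 3)
  step 6: ref 3 -> HIT, frames=[5,3] (faults so far: 3)
  step 7: ref 2 -> FAULT, evict 5, frames=[2,3] (faults so far: 4)
  step 8: ref 3 -> HIT, frames=[2,3] (faults so far: 4)
  step 9: ref 1 -> FAULT, evict 2, frames=[1,3] (faults so far: 5)
  step 10: ref 5 -> FAULT, evict 1, frames=[5,3] (faults so far: 6)
  step 11: ref 3 -> HIT, frames=[5,3] (faults so far: 6)
  Optimal total faults: 6

Answer: 8 8 6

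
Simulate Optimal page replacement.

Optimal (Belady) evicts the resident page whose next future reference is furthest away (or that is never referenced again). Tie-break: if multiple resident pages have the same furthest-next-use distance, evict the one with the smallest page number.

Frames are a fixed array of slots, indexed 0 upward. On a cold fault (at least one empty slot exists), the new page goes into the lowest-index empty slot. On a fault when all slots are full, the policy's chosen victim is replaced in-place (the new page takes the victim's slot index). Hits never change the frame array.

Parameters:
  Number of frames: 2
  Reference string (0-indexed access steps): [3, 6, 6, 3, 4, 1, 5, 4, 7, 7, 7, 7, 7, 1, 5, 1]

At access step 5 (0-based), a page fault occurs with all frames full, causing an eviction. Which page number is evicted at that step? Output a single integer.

Step 0: ref 3 -> FAULT, frames=[3,-]
Step 1: ref 6 -> FAULT, frames=[3,6]
Step 2: ref 6 -> HIT, frames=[3,6]
Step 3: ref 3 -> HIT, frames=[3,6]
Step 4: ref 4 -> FAULT, evict 3, frames=[4,6]
Step 5: ref 1 -> FAULT, evict 6, frames=[4,1]
At step 5: evicted page 6

Answer: 6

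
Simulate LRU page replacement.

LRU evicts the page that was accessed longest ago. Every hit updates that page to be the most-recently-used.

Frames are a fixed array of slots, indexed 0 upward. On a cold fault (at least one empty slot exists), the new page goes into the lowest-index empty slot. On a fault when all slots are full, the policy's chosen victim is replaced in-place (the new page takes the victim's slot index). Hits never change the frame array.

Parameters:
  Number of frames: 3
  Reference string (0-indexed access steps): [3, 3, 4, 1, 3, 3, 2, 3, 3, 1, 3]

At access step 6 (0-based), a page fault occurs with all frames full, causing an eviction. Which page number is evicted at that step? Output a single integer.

Step 0: ref 3 -> FAULT, frames=[3,-,-]
Step 1: ref 3 -> HIT, frames=[3,-,-]
Step 2: ref 4 -> FAULT, frames=[3,4,-]
Step 3: ref 1 -> FAULT, frames=[3,4,1]
Step 4: ref 3 -> HIT, frames=[3,4,1]
Step 5: ref 3 -> HIT, frames=[3,4,1]
Step 6: ref 2 -> FAULT, evict 4, frames=[3,2,1]
At step 6: evicted page 4

Answer: 4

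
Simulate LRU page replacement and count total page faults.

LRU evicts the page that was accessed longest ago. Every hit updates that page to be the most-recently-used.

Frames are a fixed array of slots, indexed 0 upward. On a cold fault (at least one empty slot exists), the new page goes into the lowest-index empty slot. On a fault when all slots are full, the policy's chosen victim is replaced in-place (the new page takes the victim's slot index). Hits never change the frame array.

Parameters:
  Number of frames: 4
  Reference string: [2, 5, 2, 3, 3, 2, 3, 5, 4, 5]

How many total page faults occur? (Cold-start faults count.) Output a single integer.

Step 0: ref 2 → FAULT, frames=[2,-,-,-]
Step 1: ref 5 → FAULT, frames=[2,5,-,-]
Step 2: ref 2 → HIT, frames=[2,5,-,-]
Step 3: ref 3 → FAULT, frames=[2,5,3,-]
Step 4: ref 3 → HIT, frames=[2,5,3,-]
Step 5: ref 2 → HIT, frames=[2,5,3,-]
Step 6: ref 3 → HIT, frames=[2,5,3,-]
Step 7: ref 5 → HIT, frames=[2,5,3,-]
Step 8: ref 4 → FAULT, frames=[2,5,3,4]
Step 9: ref 5 → HIT, frames=[2,5,3,4]
Total faults: 4

Answer: 4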